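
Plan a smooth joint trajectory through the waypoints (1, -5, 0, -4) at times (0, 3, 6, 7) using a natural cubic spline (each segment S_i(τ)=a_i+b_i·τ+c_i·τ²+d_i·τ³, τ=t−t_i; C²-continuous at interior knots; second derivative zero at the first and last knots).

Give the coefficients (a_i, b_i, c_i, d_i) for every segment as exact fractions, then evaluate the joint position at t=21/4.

Δ: Δ0=-2, Δ1=5/3, Δ2=-4
row 1: diag=12, rhs=22; c'=1/4, d'=11/6
row 2: denom=8−3·1/4=29/4; d'=(-34−3·11/6)/(29/4)=-158/29
back: M2=-158/29
back: M1=11/6−1/4·-158/29=278/87
M: M0=0, M1=278/87, M2=-158/29, M3=0
seg 0: a=1, c=M0/2=0, d=(M1−M0)/(6·3)=139/783, b=Δ0−h0·(2M0+M1)/6=-313/87
seg 1: a=-5, c=M1/2=139/87, d=(M2−M1)/(6·3)=-376/783, b=Δ1−h1·(2M1+M2)/6=104/87
seg 2: a=0, c=M2/2=-79/29, d=(M3−M2)/(6·1)=79/87, b=Δ2−h2·(2M2+M3)/6=-190/87
t_q=21/4 → seg 1, τ=9/4; S=-5+104/87·τ+139/87·τ²+-376/783·τ³=143/464

  seg 0: a=1 b=-313/87 c=0 d=139/783
  seg 1: a=-5 b=104/87 c=139/87 d=-376/783
  seg 2: a=0 b=-190/87 c=-79/29 d=79/87
S(21/4) = 143/464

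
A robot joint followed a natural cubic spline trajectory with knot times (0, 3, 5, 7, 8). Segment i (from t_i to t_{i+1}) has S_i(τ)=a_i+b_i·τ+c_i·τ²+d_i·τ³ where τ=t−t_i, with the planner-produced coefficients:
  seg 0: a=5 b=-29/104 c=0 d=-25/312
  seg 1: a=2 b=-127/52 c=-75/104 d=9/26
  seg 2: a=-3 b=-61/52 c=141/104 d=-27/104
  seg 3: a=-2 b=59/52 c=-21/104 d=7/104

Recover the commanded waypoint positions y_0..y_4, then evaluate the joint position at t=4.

y_0 = S_0(0) = a_0 = 5
y_1 = S_1(0) = a_1 = 2
y_2 = S_2(0) = a_2 = -3
y_3 = S_3(0) = a_3 = -2
y_4 = S_3(1) = -1
t_q=4 is in segment 1 (τ=1); S_1(τ)=-85/104

y_0=5 y_1=2 y_2=-3 y_3=-2 y_4=-1
S(4) = -85/104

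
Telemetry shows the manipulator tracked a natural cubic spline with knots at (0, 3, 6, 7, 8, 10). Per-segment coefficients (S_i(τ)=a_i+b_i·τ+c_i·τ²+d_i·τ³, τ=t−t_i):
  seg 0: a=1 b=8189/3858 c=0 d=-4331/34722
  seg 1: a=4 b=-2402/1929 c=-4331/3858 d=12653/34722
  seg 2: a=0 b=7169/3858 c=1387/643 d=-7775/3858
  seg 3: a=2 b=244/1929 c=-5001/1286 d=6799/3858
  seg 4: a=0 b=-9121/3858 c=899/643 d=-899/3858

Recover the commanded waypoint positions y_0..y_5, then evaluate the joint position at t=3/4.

y_0 = S_0(0) = a_0 = 1
y_1 = S_1(0) = a_1 = 4
y_2 = S_2(0) = a_2 = 0
y_3 = S_3(0) = a_3 = 2
y_4 = S_4(0) = a_4 = 0
y_5 = S_4(2) = -1
t_q=3/4 is in segment 0 (τ=3/4); S_0(τ)=208997/82304

y_0=1 y_1=4 y_2=0 y_3=2 y_4=0 y_5=-1
S(3/4) = 208997/82304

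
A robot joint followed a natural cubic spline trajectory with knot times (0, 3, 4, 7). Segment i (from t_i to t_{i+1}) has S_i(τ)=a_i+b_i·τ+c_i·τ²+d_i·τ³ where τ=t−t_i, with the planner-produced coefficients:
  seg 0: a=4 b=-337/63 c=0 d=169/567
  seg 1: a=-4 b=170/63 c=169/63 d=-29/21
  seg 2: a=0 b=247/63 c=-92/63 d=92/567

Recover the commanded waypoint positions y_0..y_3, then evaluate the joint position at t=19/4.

y_0=4 y_1=-4 y_2=0 y_3=3
S(19/4) = 35/16

y_0 = S_0(0) = a_0 = 4
y_1 = S_1(0) = a_1 = -4
y_2 = S_2(0) = a_2 = 0
y_3 = S_2(3) = 3
t_q=19/4 is in segment 2 (τ=3/4); S_2(τ)=35/16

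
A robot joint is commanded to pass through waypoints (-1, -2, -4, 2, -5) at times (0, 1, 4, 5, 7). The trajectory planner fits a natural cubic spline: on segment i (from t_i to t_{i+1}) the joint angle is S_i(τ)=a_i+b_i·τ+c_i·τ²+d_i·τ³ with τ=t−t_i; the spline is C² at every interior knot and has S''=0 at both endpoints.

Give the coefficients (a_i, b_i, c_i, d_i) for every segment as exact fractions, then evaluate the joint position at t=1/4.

Δ: Δ0=-1, Δ1=-2/3, Δ2=6, Δ3=-7/2
row 1: diag=8, rhs=2; c'=3/8, d'=1/4
row 2: denom=8−3·3/8=55/8; d'=(40−3·1/4)/(55/8)=314/55
row 3: denom=6−1·8/55=322/55; d'=(-57−1·314/55)/(322/55)=-3449/322
back: M3=-3449/322
back: M2=314/55−8/55·-3449/322=1170/161
back: M1=1/4−3/8·1170/161=-797/322
M: M0=0, M1=-797/322, M2=1170/161, M3=-3449/322, M4=0
seg 0: a=-1, c=M0/2=0, d=(M1−M0)/(6·1)=-797/1932, b=Δ0−h0·(2M0+M1)/6=-1135/1932
seg 1: a=-2, c=M1/2=-797/644, d=(M2−M1)/(6·3)=3137/5796, b=Δ1−h1·(2M1+M2)/6=-1763/966
seg 2: a=-4, c=M2/2=585/161, d=(M3−M2)/(6·1)=-827/276, b=Δ2−h2·(2M2+M3)/6=10361/1932
seg 3: a=2, c=M3/2=-3449/644, d=(M4−M3)/(6·2)=3449/3864, b=Δ3−h3·(2M3+M4)/6=3517/966
t_q=1/4 → seg 0, τ=1/4; S=-1+-1135/1932·τ+0·τ²+-797/1932·τ³=-47535/41216

  seg 0: a=-1 b=-1135/1932 c=0 d=-797/1932
  seg 1: a=-2 b=-1763/966 c=-797/644 d=3137/5796
  seg 2: a=-4 b=10361/1932 c=585/161 d=-827/276
  seg 3: a=2 b=3517/966 c=-3449/644 d=3449/3864
S(1/4) = -47535/41216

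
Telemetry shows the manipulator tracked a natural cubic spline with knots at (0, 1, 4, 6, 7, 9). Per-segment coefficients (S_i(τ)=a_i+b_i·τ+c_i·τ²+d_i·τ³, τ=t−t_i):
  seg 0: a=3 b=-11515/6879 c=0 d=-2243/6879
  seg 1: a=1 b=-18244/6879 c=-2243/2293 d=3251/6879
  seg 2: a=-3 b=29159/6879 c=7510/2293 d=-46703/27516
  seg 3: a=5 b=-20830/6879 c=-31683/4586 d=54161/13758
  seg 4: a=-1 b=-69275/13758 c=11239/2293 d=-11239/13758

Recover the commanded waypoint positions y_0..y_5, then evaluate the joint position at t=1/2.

y_0=3 y_1=1 y_2=-3 y_3=5 y_4=-1 y_5=2
S(1/2) = 38931/18344

y_0 = S_0(0) = a_0 = 3
y_1 = S_1(0) = a_1 = 1
y_2 = S_2(0) = a_2 = -3
y_3 = S_3(0) = a_3 = 5
y_4 = S_4(0) = a_4 = -1
y_5 = S_4(2) = 2
t_q=1/2 is in segment 0 (τ=1/2); S_0(τ)=38931/18344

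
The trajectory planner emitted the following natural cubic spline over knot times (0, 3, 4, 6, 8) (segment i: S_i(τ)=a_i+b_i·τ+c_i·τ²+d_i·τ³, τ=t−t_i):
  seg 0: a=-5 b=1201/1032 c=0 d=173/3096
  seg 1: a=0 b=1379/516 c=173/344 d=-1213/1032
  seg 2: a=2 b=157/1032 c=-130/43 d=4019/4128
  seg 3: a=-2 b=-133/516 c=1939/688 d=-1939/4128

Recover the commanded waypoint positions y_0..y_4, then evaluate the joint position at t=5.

y_0=-5 y_1=0 y_2=2 y_3=-2 y_4=5
S(5) = 141/1376

y_0 = S_0(0) = a_0 = -5
y_1 = S_1(0) = a_1 = 0
y_2 = S_2(0) = a_2 = 2
y_3 = S_3(0) = a_3 = -2
y_4 = S_3(2) = 5
t_q=5 is in segment 2 (τ=1); S_2(τ)=141/1376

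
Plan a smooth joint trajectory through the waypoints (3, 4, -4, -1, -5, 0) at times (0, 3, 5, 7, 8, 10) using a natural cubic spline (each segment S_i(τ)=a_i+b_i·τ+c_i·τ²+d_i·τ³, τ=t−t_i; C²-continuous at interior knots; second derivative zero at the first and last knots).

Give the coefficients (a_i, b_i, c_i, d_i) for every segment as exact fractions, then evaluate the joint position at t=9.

Δ: Δ0=1/3, Δ1=-4, Δ2=3/2, Δ3=-4, Δ4=5/2
row 1: diag=10, rhs=-26; c'=1/5, d'=-13/5
row 2: denom=8−2·1/5=38/5; d'=(33−2·-13/5)/(38/5)=191/38
row 3: denom=6−2·5/19=104/19; d'=(-33−2·191/38)/(104/19)=-409/52
row 4: denom=6−1·19/104=605/104; d'=(39−1·-409/52)/(605/104)=4874/605
back: M4=4874/605
back: M3=-409/52−19/104·4874/605=-5649/605
back: M2=191/38−5/19·-5649/605=1811/242
back: M1=-13/5−1/5·1811/242=-4957/1210
M: M0=0, M1=-4957/1210, M2=1811/242, M3=-5649/605, M4=4874/605, M5=0
seg 0: a=3, c=M0/2=0, d=(M1−M0)/(6·3)=-4957/21780, b=Δ0−h0·(2M0+M1)/6=17291/7260
seg 1: a=4, c=M1/2=-4957/2420, d=(M2−M1)/(6·2)=3503/3630, b=Δ1−h1·(2M1+M2)/6=-13661/3630
seg 2: a=-4, c=M2/2=1811/484, d=(M3−M2)/(6·2)=-20353/14520, b=Δ2−h2·(2M2+M3)/6=-1367/3630
seg 3: a=-1, c=M3/2=-5649/1210, d=(M4−M3)/(6·1)=10523/3630, b=Δ3−h3·(2M3+M4)/6=-368/165
seg 4: a=-5, c=M4/2=2437/605, d=(M5−M4)/(6·2)=-2437/3630, b=Δ4−h4·(2M4+M5)/6=-10421/3630
t_q=9 → seg 4, τ=1; S=-5+-10421/3630·τ+2437/605·τ²+-2437/3630·τ³=-2731/605

  seg 0: a=3 b=17291/7260 c=0 d=-4957/21780
  seg 1: a=4 b=-13661/3630 c=-4957/2420 d=3503/3630
  seg 2: a=-4 b=-1367/3630 c=1811/484 d=-20353/14520
  seg 3: a=-1 b=-368/165 c=-5649/1210 d=10523/3630
  seg 4: a=-5 b=-10421/3630 c=2437/605 d=-2437/3630
S(9) = -2731/605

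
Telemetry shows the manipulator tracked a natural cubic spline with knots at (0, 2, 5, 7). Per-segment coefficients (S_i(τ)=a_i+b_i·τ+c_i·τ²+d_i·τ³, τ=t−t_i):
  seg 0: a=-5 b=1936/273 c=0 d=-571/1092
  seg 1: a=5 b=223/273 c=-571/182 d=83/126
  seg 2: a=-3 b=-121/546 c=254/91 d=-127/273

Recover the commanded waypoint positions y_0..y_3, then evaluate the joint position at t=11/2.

y_0=-5 y_1=5 y_2=-3 y_3=4
S(11/2) = -257/104

y_0 = S_0(0) = a_0 = -5
y_1 = S_1(0) = a_1 = 5
y_2 = S_2(0) = a_2 = -3
y_3 = S_2(2) = 4
t_q=11/2 is in segment 2 (τ=1/2); S_2(τ)=-257/104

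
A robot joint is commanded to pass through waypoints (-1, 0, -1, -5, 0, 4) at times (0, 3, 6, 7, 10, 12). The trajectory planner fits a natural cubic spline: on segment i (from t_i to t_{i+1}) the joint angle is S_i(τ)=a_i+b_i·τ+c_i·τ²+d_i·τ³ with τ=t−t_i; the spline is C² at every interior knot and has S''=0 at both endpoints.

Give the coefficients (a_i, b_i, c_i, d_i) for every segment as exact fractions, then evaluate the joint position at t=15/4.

Δ: Δ0=1/3, Δ1=-1/3, Δ2=-4, Δ3=5/3, Δ4=2
row 1: diag=12, rhs=-4; c'=1/4, d'=-1/3
row 2: denom=8−3·1/4=29/4; d'=(-22−3·-1/3)/(29/4)=-84/29
row 3: denom=8−1·4/29=228/29; d'=(34−1·-84/29)/(228/29)=535/114
row 4: denom=10−3·29/76=673/76; d'=(2−3·535/114)/(673/76)=-918/673
back: M4=-918/673
back: M3=535/114−29/76·-918/673=10526/2019
back: M2=-84/29−4/29·10526/2019=-7300/2019
back: M1=-1/3−1/4·-7300/2019=384/673
M: M0=0, M1=384/673, M2=-7300/2019, M3=10526/2019, M4=-918/673, M5=0
seg 0: a=-1, c=M0/2=0, d=(M1−M0)/(6·3)=64/2019, b=Δ0−h0·(2M0+M1)/6=97/2019
seg 1: a=0, c=M1/2=192/673, d=(M2−M1)/(6·3)=-4226/18171, b=Δ1−h1·(2M1+M2)/6=1825/2019
seg 2: a=-1, c=M2/2=-3650/2019, d=(M3−M2)/(6·1)=2971/2019, b=Δ2−h2·(2M2+M3)/6=-7397/2019
seg 3: a=-5, c=M3/2=5263/2019, d=(M4−M3)/(6·3)=-6640/18171, b=Δ3−h3·(2M3+M4)/6=-1928/673
seg 4: a=0, c=M4/2=-459/673, d=(M5−M4)/(6·2)=153/1346, b=Δ4−h4·(2M4+M5)/6=1958/673
t_q=15/4 → seg 1, τ=3/4; S=0+1825/2019·τ+192/673·τ²+-4226/18171·τ³=15943/21536

  seg 0: a=-1 b=97/2019 c=0 d=64/2019
  seg 1: a=0 b=1825/2019 c=192/673 d=-4226/18171
  seg 2: a=-1 b=-7397/2019 c=-3650/2019 d=2971/2019
  seg 3: a=-5 b=-1928/673 c=5263/2019 d=-6640/18171
  seg 4: a=0 b=1958/673 c=-459/673 d=153/1346
S(15/4) = 15943/21536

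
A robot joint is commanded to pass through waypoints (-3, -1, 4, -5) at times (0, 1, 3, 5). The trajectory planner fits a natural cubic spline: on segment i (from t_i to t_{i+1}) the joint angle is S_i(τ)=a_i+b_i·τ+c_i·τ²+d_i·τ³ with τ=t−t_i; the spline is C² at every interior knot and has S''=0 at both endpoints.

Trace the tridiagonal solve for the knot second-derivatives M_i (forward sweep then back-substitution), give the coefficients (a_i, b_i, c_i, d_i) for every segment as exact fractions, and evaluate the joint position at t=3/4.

  seg 0: a=-3 b=35/22 c=0 d=9/22
  seg 1: a=-1 b=31/11 c=27/22 d=-61/88
  seg 2: a=4 b=-13/22 c=-129/44 d=43/88
S(3/4) = -2301/1408

Δ: Δ0=2, Δ1=5/2, Δ2=-9/2
row 1: diag=6, rhs=3; c'=1/3, d'=1/2
row 2: denom=8−2·1/3=22/3; d'=(-42−2·1/2)/(22/3)=-129/22
back: M2=-129/22
back: M1=1/2−1/3·-129/22=27/11
M: M0=0, M1=27/11, M2=-129/22, M3=0
seg 0: a=-3, c=M0/2=0, d=(M1−M0)/(6·1)=9/22, b=Δ0−h0·(2M0+M1)/6=35/22
seg 1: a=-1, c=M1/2=27/22, d=(M2−M1)/(6·2)=-61/88, b=Δ1−h1·(2M1+M2)/6=31/11
seg 2: a=4, c=M2/2=-129/44, d=(M3−M2)/(6·2)=43/88, b=Δ2−h2·(2M2+M3)/6=-13/22
t_q=3/4 → seg 0, τ=3/4; S=-3+35/22·τ+0·τ²+9/22·τ³=-2301/1408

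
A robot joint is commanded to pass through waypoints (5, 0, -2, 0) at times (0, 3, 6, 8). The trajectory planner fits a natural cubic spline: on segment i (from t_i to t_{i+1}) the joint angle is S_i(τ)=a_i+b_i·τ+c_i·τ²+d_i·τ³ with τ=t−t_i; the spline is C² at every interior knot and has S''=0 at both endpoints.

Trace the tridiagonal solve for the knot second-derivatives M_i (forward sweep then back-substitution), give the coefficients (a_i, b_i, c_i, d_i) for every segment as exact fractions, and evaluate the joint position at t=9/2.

  seg 0: a=5 b=-200/111 c=0 d=5/333
  seg 1: a=0 b=-155/111 c=5/37 d=4/111
  seg 2: a=-2 b=43/111 c=17/37 d=-17/222
S(9/2) = -247/148

Δ: Δ0=-5/3, Δ1=-2/3, Δ2=1
row 1: diag=12, rhs=6; c'=1/4, d'=1/2
row 2: denom=10−3·1/4=37/4; d'=(10−3·1/2)/(37/4)=34/37
back: M2=34/37
back: M1=1/2−1/4·34/37=10/37
M: M0=0, M1=10/37, M2=34/37, M3=0
seg 0: a=5, c=M0/2=0, d=(M1−M0)/(6·3)=5/333, b=Δ0−h0·(2M0+M1)/6=-200/111
seg 1: a=0, c=M1/2=5/37, d=(M2−M1)/(6·3)=4/111, b=Δ1−h1·(2M1+M2)/6=-155/111
seg 2: a=-2, c=M2/2=17/37, d=(M3−M2)/(6·2)=-17/222, b=Δ2−h2·(2M2+M3)/6=43/111
t_q=9/2 → seg 1, τ=3/2; S=0+-155/111·τ+5/37·τ²+4/111·τ³=-247/148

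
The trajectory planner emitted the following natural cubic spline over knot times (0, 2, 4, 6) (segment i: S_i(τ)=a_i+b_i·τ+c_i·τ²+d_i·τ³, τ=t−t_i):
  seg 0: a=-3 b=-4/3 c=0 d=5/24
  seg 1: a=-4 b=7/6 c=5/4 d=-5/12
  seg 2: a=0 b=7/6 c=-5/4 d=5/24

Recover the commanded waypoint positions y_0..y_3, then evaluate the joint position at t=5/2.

y_0 = S_0(0) = a_0 = -3
y_1 = S_1(0) = a_1 = -4
y_2 = S_2(0) = a_2 = 0
y_3 = S_2(2) = -1
t_q=5/2 is in segment 1 (τ=1/2); S_1(τ)=-101/32

y_0=-3 y_1=-4 y_2=0 y_3=-1
S(5/2) = -101/32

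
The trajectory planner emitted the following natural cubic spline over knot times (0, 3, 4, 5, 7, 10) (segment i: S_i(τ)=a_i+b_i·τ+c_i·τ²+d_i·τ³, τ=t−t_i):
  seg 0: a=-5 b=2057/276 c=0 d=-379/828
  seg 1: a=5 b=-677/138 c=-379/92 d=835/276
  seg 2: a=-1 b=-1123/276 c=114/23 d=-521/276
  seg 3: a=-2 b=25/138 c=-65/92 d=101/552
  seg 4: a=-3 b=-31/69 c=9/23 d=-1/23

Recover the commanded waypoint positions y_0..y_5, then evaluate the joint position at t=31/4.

y_0 = S_0(0) = a_0 = -5
y_1 = S_1(0) = a_1 = 5
y_2 = S_2(0) = a_2 = -1
y_3 = S_3(0) = a_3 = -2
y_4 = S_4(0) = a_4 = -3
y_5 = S_4(3) = -2
t_q=31/4 is in segment 4 (τ=3/4); S_4(τ)=-4615/1472

y_0=-5 y_1=5 y_2=-1 y_3=-2 y_4=-3 y_5=-2
S(31/4) = -4615/1472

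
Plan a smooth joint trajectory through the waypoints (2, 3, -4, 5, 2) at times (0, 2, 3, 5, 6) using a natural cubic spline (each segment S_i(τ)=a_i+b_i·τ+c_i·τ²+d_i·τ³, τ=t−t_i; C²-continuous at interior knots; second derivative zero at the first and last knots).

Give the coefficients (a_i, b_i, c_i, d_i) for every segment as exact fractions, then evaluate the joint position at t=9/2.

  seg 0: a=2 b=247/62 c=0 d=-27/31
  seg 1: a=3 b=-401/62 c=-162/31 d=291/62
  seg 2: a=-4 b=-88/31 c=549/62 d=-643/248
  seg 3: a=5 b=91/62 c=-831/124 d=277/124
S(9/2) = 5783/1984

Δ: Δ0=1/2, Δ1=-7, Δ2=9/2, Δ3=-3
row 1: diag=6, rhs=-45; c'=1/6, d'=-15/2
row 2: denom=6−1·1/6=35/6; d'=(69−1·-15/2)/(35/6)=459/35
row 3: denom=6−2·12/35=186/35; d'=(-45−2·459/35)/(186/35)=-831/62
back: M3=-831/62
back: M2=459/35−12/35·-831/62=549/31
back: M1=-15/2−1/6·549/31=-324/31
M: M0=0, M1=-324/31, M2=549/31, M3=-831/62, M4=0
seg 0: a=2, c=M0/2=0, d=(M1−M0)/(6·2)=-27/31, b=Δ0−h0·(2M0+M1)/6=247/62
seg 1: a=3, c=M1/2=-162/31, d=(M2−M1)/(6·1)=291/62, b=Δ1−h1·(2M1+M2)/6=-401/62
seg 2: a=-4, c=M2/2=549/62, d=(M3−M2)/(6·2)=-643/248, b=Δ2−h2·(2M2+M3)/6=-88/31
seg 3: a=5, c=M3/2=-831/124, d=(M4−M3)/(6·1)=277/124, b=Δ3−h3·(2M3+M4)/6=91/62
t_q=9/2 → seg 2, τ=3/2; S=-4+-88/31·τ+549/62·τ²+-643/248·τ³=5783/1984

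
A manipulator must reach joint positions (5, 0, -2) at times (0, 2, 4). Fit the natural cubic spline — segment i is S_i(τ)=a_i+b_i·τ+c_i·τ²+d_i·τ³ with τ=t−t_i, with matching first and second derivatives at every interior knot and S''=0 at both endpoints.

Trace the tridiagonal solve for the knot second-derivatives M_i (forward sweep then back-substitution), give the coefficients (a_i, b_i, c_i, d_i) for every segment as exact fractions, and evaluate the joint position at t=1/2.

Δ: Δ0=-5/2, Δ1=-1
row 1: diag=8, rhs=9; c'=1/4, d'=9/8
back: M1=9/8
M: M0=0, M1=9/8, M2=0
seg 0: a=5, c=M0/2=0, d=(M1−M0)/(6·2)=3/32, b=Δ0−h0·(2M0+M1)/6=-23/8
seg 1: a=0, c=M1/2=9/16, d=(M2−M1)/(6·2)=-3/32, b=Δ1−h1·(2M1+M2)/6=-7/4
t_q=1/2 → seg 0, τ=1/2; S=5+-23/8·τ+0·τ²+3/32·τ³=915/256

  seg 0: a=5 b=-23/8 c=0 d=3/32
  seg 1: a=0 b=-7/4 c=9/16 d=-3/32
S(1/2) = 915/256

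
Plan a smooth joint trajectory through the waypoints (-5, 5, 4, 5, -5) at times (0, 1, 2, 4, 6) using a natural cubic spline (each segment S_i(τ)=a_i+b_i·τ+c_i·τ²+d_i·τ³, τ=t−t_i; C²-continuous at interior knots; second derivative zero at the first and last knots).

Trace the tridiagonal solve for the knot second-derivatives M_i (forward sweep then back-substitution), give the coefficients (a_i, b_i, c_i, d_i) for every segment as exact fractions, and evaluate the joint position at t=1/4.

  seg 0: a=-5 b=729/56 c=0 d=-169/56
  seg 1: a=5 b=111/28 c=-507/56 d=229/56
  seg 2: a=4 b=-15/8 c=45/14 d=-227/224
  seg 3: a=5 b=-33/28 c=-321/112 d=107/224
S(1/4) = -6425/3584

Δ: Δ0=10, Δ1=-1, Δ2=1/2, Δ3=-5
row 1: diag=4, rhs=-66; c'=1/4, d'=-33/2
row 2: denom=6−1·1/4=23/4; d'=(9−1·-33/2)/(23/4)=102/23
row 3: denom=8−2·8/23=168/23; d'=(-33−2·102/23)/(168/23)=-321/56
back: M3=-321/56
back: M2=102/23−8/23·-321/56=45/7
back: M1=-33/2−1/4·45/7=-507/28
M: M0=0, M1=-507/28, M2=45/7, M3=-321/56, M4=0
seg 0: a=-5, c=M0/2=0, d=(M1−M0)/(6·1)=-169/56, b=Δ0−h0·(2M0+M1)/6=729/56
seg 1: a=5, c=M1/2=-507/56, d=(M2−M1)/(6·1)=229/56, b=Δ1−h1·(2M1+M2)/6=111/28
seg 2: a=4, c=M2/2=45/14, d=(M3−M2)/(6·2)=-227/224, b=Δ2−h2·(2M2+M3)/6=-15/8
seg 3: a=5, c=M3/2=-321/112, d=(M4−M3)/(6·2)=107/224, b=Δ3−h3·(2M3+M4)/6=-33/28
t_q=1/4 → seg 0, τ=1/4; S=-5+729/56·τ+0·τ²+-169/56·τ³=-6425/3584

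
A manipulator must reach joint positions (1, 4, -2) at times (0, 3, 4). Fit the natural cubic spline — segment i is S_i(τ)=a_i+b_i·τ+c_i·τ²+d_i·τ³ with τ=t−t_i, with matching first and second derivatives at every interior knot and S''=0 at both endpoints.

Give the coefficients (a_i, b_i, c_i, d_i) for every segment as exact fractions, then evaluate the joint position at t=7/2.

  seg 0: a=1 b=29/8 c=0 d=-7/24
  seg 1: a=4 b=-17/4 c=-21/8 d=7/8
S(7/2) = 85/64

Δ: Δ0=1, Δ1=-6
row 1: diag=8, rhs=-42; c'=1/8, d'=-21/4
back: M1=-21/4
M: M0=0, M1=-21/4, M2=0
seg 0: a=1, c=M0/2=0, d=(M1−M0)/(6·3)=-7/24, b=Δ0−h0·(2M0+M1)/6=29/8
seg 1: a=4, c=M1/2=-21/8, d=(M2−M1)/(6·1)=7/8, b=Δ1−h1·(2M1+M2)/6=-17/4
t_q=7/2 → seg 1, τ=1/2; S=4+-17/4·τ+-21/8·τ²+7/8·τ³=85/64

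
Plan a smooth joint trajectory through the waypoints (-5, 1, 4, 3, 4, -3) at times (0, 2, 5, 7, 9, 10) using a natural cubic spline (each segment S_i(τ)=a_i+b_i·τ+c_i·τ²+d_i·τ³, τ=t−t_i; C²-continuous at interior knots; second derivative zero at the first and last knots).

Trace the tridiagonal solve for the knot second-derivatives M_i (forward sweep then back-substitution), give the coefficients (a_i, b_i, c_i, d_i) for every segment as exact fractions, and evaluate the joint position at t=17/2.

Δ: Δ0=3, Δ1=1, Δ2=-1/2, Δ3=1/2, Δ4=-7
row 1: diag=10, rhs=-12; c'=3/10, d'=-6/5
row 2: denom=10−3·3/10=91/10; d'=(-9−3·-6/5)/(91/10)=-54/91
row 3: denom=8−2·20/91=688/91; d'=(6−2·-54/91)/(688/91)=327/344
row 4: denom=6−2·91/344=941/172; d'=(-45−2·327/344)/(941/172)=-8067/941
back: M4=-8067/941
back: M3=327/344−91/344·-8067/941=6057/1882
back: M2=-54/91−20/91·6057/1882=-1224/941
back: M1=-6/5−3/10·-1224/941=-762/941
M: M0=0, M1=-762/941, M2=-1224/941, M3=6057/1882, M4=-8067/941, M5=0
seg 0: a=-5, c=M0/2=0, d=(M1−M0)/(6·2)=-127/1882, b=Δ0−h0·(2M0+M1)/6=3077/941
seg 1: a=1, c=M1/2=-381/941, d=(M2−M1)/(6·3)=-77/2823, b=Δ1−h1·(2M1+M2)/6=2315/941
seg 2: a=4, c=M2/2=-612/941, d=(M3−M2)/(6·2)=2835/7528, b=Δ2−h2·(2M2+M3)/6=-664/941
seg 3: a=3, c=M3/2=6057/3764, d=(M4−M3)/(6·2)=-7397/7528, b=Δ3−h3·(2M3+M4)/6=2281/1882
seg 4: a=4, c=M4/2=-8067/1882, d=(M5−M4)/(6·1)=2689/1882, b=Δ4−h4·(2M4+M5)/6=-3898/941
t_q=17/2 → seg 3, τ=3/2; S=3+2281/1882·τ+6057/3764·τ²+-7397/7528·τ³=308493/60224

  seg 0: a=-5 b=3077/941 c=0 d=-127/1882
  seg 1: a=1 b=2315/941 c=-381/941 d=-77/2823
  seg 2: a=4 b=-664/941 c=-612/941 d=2835/7528
  seg 3: a=3 b=2281/1882 c=6057/3764 d=-7397/7528
  seg 4: a=4 b=-3898/941 c=-8067/1882 d=2689/1882
S(17/2) = 308493/60224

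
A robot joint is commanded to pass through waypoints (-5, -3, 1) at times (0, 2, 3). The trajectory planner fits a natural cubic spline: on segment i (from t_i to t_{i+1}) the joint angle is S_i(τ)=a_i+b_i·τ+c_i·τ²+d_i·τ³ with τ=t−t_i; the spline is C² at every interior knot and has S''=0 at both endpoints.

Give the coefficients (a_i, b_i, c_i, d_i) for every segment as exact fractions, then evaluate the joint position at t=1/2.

  seg 0: a=-5 b=0 c=0 d=1/4
  seg 1: a=-3 b=3 c=3/2 d=-1/2
S(1/2) = -159/32

Δ: Δ0=1, Δ1=4
row 1: diag=6, rhs=18; c'=1/6, d'=3
back: M1=3
M: M0=0, M1=3, M2=0
seg 0: a=-5, c=M0/2=0, d=(M1−M0)/(6·2)=1/4, b=Δ0−h0·(2M0+M1)/6=0
seg 1: a=-3, c=M1/2=3/2, d=(M2−M1)/(6·1)=-1/2, b=Δ1−h1·(2M1+M2)/6=3
t_q=1/2 → seg 0, τ=1/2; S=-5+0·τ+0·τ²+1/4·τ³=-159/32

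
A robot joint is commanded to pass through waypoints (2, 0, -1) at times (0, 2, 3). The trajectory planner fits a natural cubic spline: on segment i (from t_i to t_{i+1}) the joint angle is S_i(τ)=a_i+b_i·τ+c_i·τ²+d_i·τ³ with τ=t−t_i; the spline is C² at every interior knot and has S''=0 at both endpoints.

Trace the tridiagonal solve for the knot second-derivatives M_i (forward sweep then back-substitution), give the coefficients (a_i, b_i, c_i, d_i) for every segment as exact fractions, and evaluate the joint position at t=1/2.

Δ: Δ0=-1, Δ1=-1
row 1: diag=6, rhs=0; c'=1/6, d'=0
back: M1=0
M: M0=0, M1=0, M2=0
seg 0: a=2, c=M0/2=0, d=(M1−M0)/(6·2)=0, b=Δ0−h0·(2M0+M1)/6=-1
seg 1: a=0, c=M1/2=0, d=(M2−M1)/(6·1)=0, b=Δ1−h1·(2M1+M2)/6=-1
t_q=1/2 → seg 0, τ=1/2; S=2+-1·τ+0·τ²+0·τ³=3/2

  seg 0: a=2 b=-1 c=0 d=0
  seg 1: a=0 b=-1 c=0 d=0
S(1/2) = 3/2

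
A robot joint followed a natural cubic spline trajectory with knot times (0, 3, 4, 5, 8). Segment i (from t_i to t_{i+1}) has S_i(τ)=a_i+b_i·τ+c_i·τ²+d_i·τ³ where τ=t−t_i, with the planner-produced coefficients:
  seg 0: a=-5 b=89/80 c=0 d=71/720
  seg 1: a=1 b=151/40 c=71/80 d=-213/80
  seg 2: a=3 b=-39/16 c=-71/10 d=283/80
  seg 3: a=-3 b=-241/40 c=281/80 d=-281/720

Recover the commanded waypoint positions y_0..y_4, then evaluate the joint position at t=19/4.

y_0=-5 y_1=1 y_2=3 y_3=-3 y_4=0
S(19/4) = -6807/5120

y_0 = S_0(0) = a_0 = -5
y_1 = S_1(0) = a_1 = 1
y_2 = S_2(0) = a_2 = 3
y_3 = S_3(0) = a_3 = -3
y_4 = S_3(3) = 0
t_q=19/4 is in segment 2 (τ=3/4); S_2(τ)=-6807/5120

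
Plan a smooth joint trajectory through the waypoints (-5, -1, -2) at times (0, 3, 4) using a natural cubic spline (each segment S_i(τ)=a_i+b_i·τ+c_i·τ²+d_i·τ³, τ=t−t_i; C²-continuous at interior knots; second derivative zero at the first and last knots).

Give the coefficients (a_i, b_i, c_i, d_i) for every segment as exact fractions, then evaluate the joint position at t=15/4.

  seg 0: a=-5 b=53/24 c=0 d=-7/72
  seg 1: a=-1 b=-5/12 c=-7/8 d=7/24
S(15/4) = -861/512

Δ: Δ0=4/3, Δ1=-1
row 1: diag=8, rhs=-14; c'=1/8, d'=-7/4
back: M1=-7/4
M: M0=0, M1=-7/4, M2=0
seg 0: a=-5, c=M0/2=0, d=(M1−M0)/(6·3)=-7/72, b=Δ0−h0·(2M0+M1)/6=53/24
seg 1: a=-1, c=M1/2=-7/8, d=(M2−M1)/(6·1)=7/24, b=Δ1−h1·(2M1+M2)/6=-5/12
t_q=15/4 → seg 1, τ=3/4; S=-1+-5/12·τ+-7/8·τ²+7/24·τ³=-861/512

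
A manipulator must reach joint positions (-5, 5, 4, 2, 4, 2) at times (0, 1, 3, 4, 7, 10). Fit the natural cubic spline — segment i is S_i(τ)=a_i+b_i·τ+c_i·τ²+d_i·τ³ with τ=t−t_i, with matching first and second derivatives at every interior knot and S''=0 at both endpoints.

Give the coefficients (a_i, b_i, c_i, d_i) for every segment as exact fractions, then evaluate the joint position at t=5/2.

  seg 0: a=-5 b=5357/452 c=0 d=-837/452
  seg 1: a=5 b=1423/226 c=-2511/452 d=975/904
  seg 2: a=4 b=-337/113 c=207/226 d=15/226
  seg 3: a=2 b=-215/226 c=126/113 d=-1171/6102
  seg 4: a=4 b=63/113 c=-415/678 d=415/6102
S(5/2) = 40393/7232

Δ: Δ0=10, Δ1=-1/2, Δ2=-2, Δ3=2/3, Δ4=-2/3
row 1: diag=6, rhs=-63; c'=1/3, d'=-21/2
row 2: denom=6−2·1/3=16/3; d'=(-9−2·-21/2)/(16/3)=9/4
row 3: denom=8−1·3/16=125/16; d'=(16−1·9/4)/(125/16)=44/25
row 4: denom=12−3·48/125=1356/125; d'=(-8−3·44/25)/(1356/125)=-415/339
back: M4=-415/339
back: M3=44/25−48/125·-415/339=252/113
back: M2=9/4−3/16·252/113=207/113
back: M1=-21/2−1/3·207/113=-2511/226
M: M0=0, M1=-2511/226, M2=207/113, M3=252/113, M4=-415/339, M5=0
seg 0: a=-5, c=M0/2=0, d=(M1−M0)/(6·1)=-837/452, b=Δ0−h0·(2M0+M1)/6=5357/452
seg 1: a=5, c=M1/2=-2511/452, d=(M2−M1)/(6·2)=975/904, b=Δ1−h1·(2M1+M2)/6=1423/226
seg 2: a=4, c=M2/2=207/226, d=(M3−M2)/(6·1)=15/226, b=Δ2−h2·(2M2+M3)/6=-337/113
seg 3: a=2, c=M3/2=126/113, d=(M4−M3)/(6·3)=-1171/6102, b=Δ3−h3·(2M3+M4)/6=-215/226
seg 4: a=4, c=M4/2=-415/678, d=(M5−M4)/(6·3)=415/6102, b=Δ4−h4·(2M4+M5)/6=63/113
t_q=5/2 → seg 1, τ=3/2; S=5+1423/226·τ+-2511/452·τ²+975/904·τ³=40393/7232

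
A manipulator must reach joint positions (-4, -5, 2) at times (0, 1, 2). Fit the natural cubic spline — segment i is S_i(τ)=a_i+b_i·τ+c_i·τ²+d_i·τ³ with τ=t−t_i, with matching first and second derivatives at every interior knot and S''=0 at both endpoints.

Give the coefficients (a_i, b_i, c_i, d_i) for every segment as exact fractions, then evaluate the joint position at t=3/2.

  seg 0: a=-4 b=-3 c=0 d=2
  seg 1: a=-5 b=3 c=6 d=-2
S(3/2) = -9/4

Δ: Δ0=-1, Δ1=7
row 1: diag=4, rhs=48; c'=1/4, d'=12
back: M1=12
M: M0=0, M1=12, M2=0
seg 0: a=-4, c=M0/2=0, d=(M1−M0)/(6·1)=2, b=Δ0−h0·(2M0+M1)/6=-3
seg 1: a=-5, c=M1/2=6, d=(M2−M1)/(6·1)=-2, b=Δ1−h1·(2M1+M2)/6=3
t_q=3/2 → seg 1, τ=1/2; S=-5+3·τ+6·τ²+-2·τ³=-9/4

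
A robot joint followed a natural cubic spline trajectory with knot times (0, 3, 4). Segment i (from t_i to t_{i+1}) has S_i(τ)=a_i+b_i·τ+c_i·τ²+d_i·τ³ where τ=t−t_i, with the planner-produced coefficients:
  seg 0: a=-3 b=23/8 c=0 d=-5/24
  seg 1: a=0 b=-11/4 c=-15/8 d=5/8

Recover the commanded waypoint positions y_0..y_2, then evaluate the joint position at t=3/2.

y_0 = S_0(0) = a_0 = -3
y_1 = S_1(0) = a_1 = 0
y_2 = S_1(1) = -4
t_q=3/2 is in segment 0 (τ=3/2); S_0(τ)=39/64

y_0=-3 y_1=0 y_2=-4
S(3/2) = 39/64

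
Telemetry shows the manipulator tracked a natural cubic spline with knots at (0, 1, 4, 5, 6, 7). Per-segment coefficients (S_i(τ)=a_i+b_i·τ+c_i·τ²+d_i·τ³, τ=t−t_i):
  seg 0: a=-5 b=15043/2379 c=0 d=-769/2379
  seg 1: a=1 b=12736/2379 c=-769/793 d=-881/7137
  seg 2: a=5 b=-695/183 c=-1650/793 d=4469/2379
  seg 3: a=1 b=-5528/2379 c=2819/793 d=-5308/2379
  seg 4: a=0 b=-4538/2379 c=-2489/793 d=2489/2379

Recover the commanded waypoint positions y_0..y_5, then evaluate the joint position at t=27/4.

y_0=-5 y_1=1 y_2=5 y_3=1 y_4=0 y_5=-4
S(27/4) = -139811/50752

y_0 = S_0(0) = a_0 = -5
y_1 = S_1(0) = a_1 = 1
y_2 = S_2(0) = a_2 = 5
y_3 = S_3(0) = a_3 = 1
y_4 = S_4(0) = a_4 = 0
y_5 = S_4(1) = -4
t_q=27/4 is in segment 4 (τ=3/4); S_4(τ)=-139811/50752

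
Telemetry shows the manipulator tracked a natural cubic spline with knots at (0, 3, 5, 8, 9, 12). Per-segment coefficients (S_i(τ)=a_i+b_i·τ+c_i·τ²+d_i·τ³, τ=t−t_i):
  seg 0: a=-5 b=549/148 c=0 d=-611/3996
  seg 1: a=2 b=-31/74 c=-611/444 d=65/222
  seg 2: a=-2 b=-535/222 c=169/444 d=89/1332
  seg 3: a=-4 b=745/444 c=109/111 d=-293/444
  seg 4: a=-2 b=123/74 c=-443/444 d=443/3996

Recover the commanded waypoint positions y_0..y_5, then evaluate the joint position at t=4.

y_0 = S_0(0) = a_0 = -5
y_1 = S_1(0) = a_1 = 2
y_2 = S_2(0) = a_2 = -2
y_3 = S_3(0) = a_3 = -4
y_4 = S_4(0) = a_4 = -2
y_5 = S_4(3) = -3
t_q=4 is in segment 1 (τ=1); S_1(τ)=221/444

y_0=-5 y_1=2 y_2=-2 y_3=-4 y_4=-2 y_5=-3
S(4) = 221/444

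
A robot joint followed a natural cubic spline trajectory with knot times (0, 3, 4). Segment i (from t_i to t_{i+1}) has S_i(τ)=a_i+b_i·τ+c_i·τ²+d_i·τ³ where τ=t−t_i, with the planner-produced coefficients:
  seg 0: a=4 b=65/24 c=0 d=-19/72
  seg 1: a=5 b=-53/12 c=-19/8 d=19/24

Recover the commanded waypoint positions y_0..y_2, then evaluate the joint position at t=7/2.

y_0 = S_0(0) = a_0 = 4
y_1 = S_1(0) = a_1 = 5
y_2 = S_1(1) = -1
t_q=7/2 is in segment 1 (τ=1/2); S_1(τ)=147/64

y_0=4 y_1=5 y_2=-1
S(7/2) = 147/64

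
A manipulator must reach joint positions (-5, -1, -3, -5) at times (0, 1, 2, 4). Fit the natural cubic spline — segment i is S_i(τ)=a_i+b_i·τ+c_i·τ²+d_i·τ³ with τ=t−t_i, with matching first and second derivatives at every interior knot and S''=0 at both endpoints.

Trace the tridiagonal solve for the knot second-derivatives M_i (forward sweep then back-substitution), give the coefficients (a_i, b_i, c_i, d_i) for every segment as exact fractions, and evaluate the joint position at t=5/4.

  seg 0: a=-5 b=129/23 c=0 d=-37/23
  seg 1: a=-1 b=18/23 c=-111/23 d=47/23
  seg 2: a=-3 b=-63/23 c=30/23 d=-5/23
S(5/4) = -1581/1472

Δ: Δ0=4, Δ1=-2, Δ2=-1
row 1: diag=4, rhs=-36; c'=1/4, d'=-9
row 2: denom=6−1·1/4=23/4; d'=(6−1·-9)/(23/4)=60/23
back: M2=60/23
back: M1=-9−1/4·60/23=-222/23
M: M0=0, M1=-222/23, M2=60/23, M3=0
seg 0: a=-5, c=M0/2=0, d=(M1−M0)/(6·1)=-37/23, b=Δ0−h0·(2M0+M1)/6=129/23
seg 1: a=-1, c=M1/2=-111/23, d=(M2−M1)/(6·1)=47/23, b=Δ1−h1·(2M1+M2)/6=18/23
seg 2: a=-3, c=M2/2=30/23, d=(M3−M2)/(6·2)=-5/23, b=Δ2−h2·(2M2+M3)/6=-63/23
t_q=5/4 → seg 1, τ=1/4; S=-1+18/23·τ+-111/23·τ²+47/23·τ³=-1581/1472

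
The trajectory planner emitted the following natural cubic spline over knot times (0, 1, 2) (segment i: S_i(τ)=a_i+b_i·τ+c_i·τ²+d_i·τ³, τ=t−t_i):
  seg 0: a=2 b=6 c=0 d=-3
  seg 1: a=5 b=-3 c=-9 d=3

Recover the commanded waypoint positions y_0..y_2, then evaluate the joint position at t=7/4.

y_0 = S_0(0) = a_0 = 2
y_1 = S_1(0) = a_1 = 5
y_2 = S_1(1) = -4
t_q=7/4 is in segment 1 (τ=3/4); S_1(τ)=-67/64

y_0=2 y_1=5 y_2=-4
S(7/4) = -67/64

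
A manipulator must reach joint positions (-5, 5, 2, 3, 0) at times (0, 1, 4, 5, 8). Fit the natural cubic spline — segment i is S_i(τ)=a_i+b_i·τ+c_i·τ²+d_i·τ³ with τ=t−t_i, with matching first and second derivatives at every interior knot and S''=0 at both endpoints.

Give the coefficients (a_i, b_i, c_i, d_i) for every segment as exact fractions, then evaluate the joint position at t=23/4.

Δ: Δ0=10, Δ1=-1, Δ2=1, Δ3=-1
row 1: diag=8, rhs=-66; c'=3/8, d'=-33/4
row 2: denom=8−3·3/8=55/8; d'=(12−3·-33/4)/(55/8)=294/55
row 3: denom=8−1·8/55=432/55; d'=(-12−1·294/55)/(432/55)=-53/24
back: M3=-53/24
back: M2=294/55−8/55·-53/24=17/3
back: M1=-33/4−3/8·17/3=-83/8
M: M0=0, M1=-83/8, M2=17/3, M3=-53/24, M4=0
seg 0: a=-5, c=M0/2=0, d=(M1−M0)/(6·1)=-83/48, b=Δ0−h0·(2M0+M1)/6=563/48
seg 1: a=5, c=M1/2=-83/16, d=(M2−M1)/(6·3)=385/432, b=Δ1−h1·(2M1+M2)/6=157/24
seg 2: a=2, c=M2/2=17/6, d=(M3−M2)/(6·1)=-21/16, b=Δ2−h2·(2M2+M3)/6=-25/48
seg 3: a=3, c=M3/2=-53/48, d=(M4−M3)/(6·3)=53/432, b=Δ3−h3·(2M3+M4)/6=29/24
t_q=23/4 → seg 3, τ=3/4; S=3+29/24·τ+-53/48·τ²+53/432·τ³=3417/1024

  seg 0: a=-5 b=563/48 c=0 d=-83/48
  seg 1: a=5 b=157/24 c=-83/16 d=385/432
  seg 2: a=2 b=-25/48 c=17/6 d=-21/16
  seg 3: a=3 b=29/24 c=-53/48 d=53/432
S(23/4) = 3417/1024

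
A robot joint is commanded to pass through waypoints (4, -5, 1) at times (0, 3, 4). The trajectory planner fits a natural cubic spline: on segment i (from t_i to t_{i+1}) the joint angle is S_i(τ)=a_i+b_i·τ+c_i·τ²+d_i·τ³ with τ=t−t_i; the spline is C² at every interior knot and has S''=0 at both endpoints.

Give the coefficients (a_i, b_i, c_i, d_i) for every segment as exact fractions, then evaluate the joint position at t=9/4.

  seg 0: a=4 b=-51/8 c=0 d=3/8
  seg 1: a=-5 b=15/4 c=27/8 d=-9/8
S(9/4) = -3109/512

Δ: Δ0=-3, Δ1=6
row 1: diag=8, rhs=54; c'=1/8, d'=27/4
back: M1=27/4
M: M0=0, M1=27/4, M2=0
seg 0: a=4, c=M0/2=0, d=(M1−M0)/(6·3)=3/8, b=Δ0−h0·(2M0+M1)/6=-51/8
seg 1: a=-5, c=M1/2=27/8, d=(M2−M1)/(6·1)=-9/8, b=Δ1−h1·(2M1+M2)/6=15/4
t_q=9/4 → seg 0, τ=9/4; S=4+-51/8·τ+0·τ²+3/8·τ³=-3109/512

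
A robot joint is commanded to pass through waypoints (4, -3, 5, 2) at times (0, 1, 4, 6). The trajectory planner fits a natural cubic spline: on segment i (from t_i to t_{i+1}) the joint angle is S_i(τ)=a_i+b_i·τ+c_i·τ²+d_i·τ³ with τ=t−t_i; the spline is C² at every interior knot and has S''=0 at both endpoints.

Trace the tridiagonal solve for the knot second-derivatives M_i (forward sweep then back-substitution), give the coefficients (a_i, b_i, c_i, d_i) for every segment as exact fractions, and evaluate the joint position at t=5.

Δ: Δ0=-7, Δ1=8/3, Δ2=-3/2
row 1: diag=8, rhs=58; c'=3/8, d'=29/4
row 2: denom=10−3·3/8=71/8; d'=(-25−3·29/4)/(71/8)=-374/71
back: M2=-374/71
back: M1=29/4−3/8·-374/71=655/71
M: M0=0, M1=655/71, M2=-374/71, M3=0
seg 0: a=4, c=M0/2=0, d=(M1−M0)/(6·1)=655/426, b=Δ0−h0·(2M0+M1)/6=-3637/426
seg 1: a=-3, c=M1/2=655/142, d=(M2−M1)/(6·3)=-343/426, b=Δ1−h1·(2M1+M2)/6=-836/213
seg 2: a=5, c=M2/2=-187/71, d=(M3−M2)/(6·2)=187/426, b=Δ2−h2·(2M2+M3)/6=857/426
t_q=5 → seg 2, τ=1; S=5+857/426·τ+-187/71·τ²+187/426·τ³=342/71

  seg 0: a=4 b=-3637/426 c=0 d=655/426
  seg 1: a=-3 b=-836/213 c=655/142 d=-343/426
  seg 2: a=5 b=857/426 c=-187/71 d=187/426
S(5) = 342/71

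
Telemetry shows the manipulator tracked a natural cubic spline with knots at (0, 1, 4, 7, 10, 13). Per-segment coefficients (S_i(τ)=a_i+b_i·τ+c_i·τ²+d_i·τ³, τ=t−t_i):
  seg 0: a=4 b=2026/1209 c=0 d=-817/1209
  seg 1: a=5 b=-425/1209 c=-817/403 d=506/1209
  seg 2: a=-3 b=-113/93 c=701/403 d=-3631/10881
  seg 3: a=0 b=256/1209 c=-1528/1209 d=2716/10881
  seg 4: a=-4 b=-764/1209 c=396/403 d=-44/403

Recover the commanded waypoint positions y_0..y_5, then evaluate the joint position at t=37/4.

y_0 = S_0(0) = a_0 = 4
y_1 = S_1(0) = a_1 = 5
y_2 = S_2(0) = a_2 = -3
y_3 = S_3(0) = a_3 = 0
y_4 = S_4(0) = a_4 = -4
y_5 = S_4(3) = 0
t_q=37/4 is in segment 3 (τ=9/4); S_3(τ)=-1527/496

y_0=4 y_1=5 y_2=-3 y_3=0 y_4=-4 y_5=0
S(37/4) = -1527/496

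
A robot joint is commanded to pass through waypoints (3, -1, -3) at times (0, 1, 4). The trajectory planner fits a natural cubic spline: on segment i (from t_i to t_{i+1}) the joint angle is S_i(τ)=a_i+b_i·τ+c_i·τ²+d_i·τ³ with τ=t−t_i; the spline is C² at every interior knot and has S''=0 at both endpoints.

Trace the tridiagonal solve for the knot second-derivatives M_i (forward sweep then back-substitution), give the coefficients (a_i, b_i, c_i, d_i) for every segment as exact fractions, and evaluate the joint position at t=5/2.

Δ: Δ0=-4, Δ1=-2/3
row 1: diag=8, rhs=20; c'=3/8, d'=5/2
back: M1=5/2
M: M0=0, M1=5/2, M2=0
seg 0: a=3, c=M0/2=0, d=(M1−M0)/(6·1)=5/12, b=Δ0−h0·(2M0+M1)/6=-53/12
seg 1: a=-1, c=M1/2=5/4, d=(M2−M1)/(6·3)=-5/36, b=Δ1−h1·(2M1+M2)/6=-19/6
t_q=5/2 → seg 1, τ=3/2; S=-1+-19/6·τ+5/4·τ²+-5/36·τ³=-109/32

  seg 0: a=3 b=-53/12 c=0 d=5/12
  seg 1: a=-1 b=-19/6 c=5/4 d=-5/36
S(5/2) = -109/32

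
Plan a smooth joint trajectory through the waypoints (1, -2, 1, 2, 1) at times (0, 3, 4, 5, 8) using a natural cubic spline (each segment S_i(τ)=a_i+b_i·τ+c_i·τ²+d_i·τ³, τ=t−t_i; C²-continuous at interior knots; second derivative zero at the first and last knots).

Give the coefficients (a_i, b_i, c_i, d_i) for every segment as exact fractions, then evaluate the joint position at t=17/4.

  seg 0: a=1 b=-41/15 c=0 d=26/135
  seg 1: a=-2 b=37/15 c=26/15 d=-6/5
  seg 2: a=1 b=7/3 c=-28/15 d=8/15
  seg 3: a=2 b=1/5 c=-4/15 d=4/135
S(17/4) = 59/40

Δ: Δ0=-1, Δ1=3, Δ2=1, Δ3=-1/3
row 1: diag=8, rhs=24; c'=1/8, d'=3
row 2: denom=4−1·1/8=31/8; d'=(-12−1·3)/(31/8)=-120/31
row 3: denom=8−1·8/31=240/31; d'=(-8−1·-120/31)/(240/31)=-8/15
back: M3=-8/15
back: M2=-120/31−8/31·-8/15=-56/15
back: M1=3−1/8·-56/15=52/15
M: M0=0, M1=52/15, M2=-56/15, M3=-8/15, M4=0
seg 0: a=1, c=M0/2=0, d=(M1−M0)/(6·3)=26/135, b=Δ0−h0·(2M0+M1)/6=-41/15
seg 1: a=-2, c=M1/2=26/15, d=(M2−M1)/(6·1)=-6/5, b=Δ1−h1·(2M1+M2)/6=37/15
seg 2: a=1, c=M2/2=-28/15, d=(M3−M2)/(6·1)=8/15, b=Δ2−h2·(2M2+M3)/6=7/3
seg 3: a=2, c=M3/2=-4/15, d=(M4−M3)/(6·3)=4/135, b=Δ3−h3·(2M3+M4)/6=1/5
t_q=17/4 → seg 2, τ=1/4; S=1+7/3·τ+-28/15·τ²+8/15·τ³=59/40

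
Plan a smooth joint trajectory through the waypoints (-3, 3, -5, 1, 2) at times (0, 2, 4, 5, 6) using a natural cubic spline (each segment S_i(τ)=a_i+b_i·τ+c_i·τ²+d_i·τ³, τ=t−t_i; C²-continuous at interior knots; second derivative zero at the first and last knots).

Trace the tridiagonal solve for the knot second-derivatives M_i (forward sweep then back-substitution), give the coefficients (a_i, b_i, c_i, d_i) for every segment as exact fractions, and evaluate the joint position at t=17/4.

Δ: Δ0=3, Δ1=-4, Δ2=6, Δ3=1
row 1: diag=8, rhs=-42; c'=1/4, d'=-21/4
row 2: denom=6−2·1/4=11/2; d'=(60−2·-21/4)/(11/2)=141/11
row 3: denom=4−1·2/11=42/11; d'=(-30−1·141/11)/(42/11)=-157/14
back: M3=-157/14
back: M2=141/11−2/11·-157/14=104/7
back: M1=-21/4−1/4·104/7=-251/28
M: M0=0, M1=-251/28, M2=104/7, M3=-157/14, M4=0
seg 0: a=-3, c=M0/2=0, d=(M1−M0)/(6·2)=-251/336, b=Δ0−h0·(2M0+M1)/6=503/84
seg 1: a=3, c=M1/2=-251/56, d=(M2−M1)/(6·2)=667/336, b=Δ1−h1·(2M1+M2)/6=-125/42
seg 2: a=-5, c=M2/2=52/7, d=(M3−M2)/(6·1)=-365/84, b=Δ2−h2·(2M2+M3)/6=35/12
seg 3: a=1, c=M3/2=-157/28, d=(M4−M3)/(6·1)=157/84, b=Δ3−h3·(2M3+M4)/6=199/42
t_q=17/4 → seg 2, τ=1/4; S=-5+35/12·τ+52/7·τ²+-365/84·τ³=-6943/1792

  seg 0: a=-3 b=503/84 c=0 d=-251/336
  seg 1: a=3 b=-125/42 c=-251/56 d=667/336
  seg 2: a=-5 b=35/12 c=52/7 d=-365/84
  seg 3: a=1 b=199/42 c=-157/28 d=157/84
S(17/4) = -6943/1792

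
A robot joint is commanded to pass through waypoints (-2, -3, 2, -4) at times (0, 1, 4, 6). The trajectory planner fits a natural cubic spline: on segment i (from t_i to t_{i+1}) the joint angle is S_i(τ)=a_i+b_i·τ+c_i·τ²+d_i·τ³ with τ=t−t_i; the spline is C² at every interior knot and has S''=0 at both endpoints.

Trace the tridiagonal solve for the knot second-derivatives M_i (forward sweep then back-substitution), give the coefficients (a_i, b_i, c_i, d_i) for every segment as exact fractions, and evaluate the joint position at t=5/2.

Δ: Δ0=-1, Δ1=5/3, Δ2=-3
row 1: diag=8, rhs=16; c'=3/8, d'=2
row 2: denom=10−3·3/8=71/8; d'=(-28−3·2)/(71/8)=-272/71
back: M2=-272/71
back: M1=2−3/8·-272/71=244/71
M: M0=0, M1=244/71, M2=-272/71, M3=0
seg 0: a=-2, c=M0/2=0, d=(M1−M0)/(6·1)=122/213, b=Δ0−h0·(2M0+M1)/6=-335/213
seg 1: a=-3, c=M1/2=122/71, d=(M2−M1)/(6·3)=-86/213, b=Δ1−h1·(2M1+M2)/6=31/213
seg 2: a=2, c=M2/2=-136/71, d=(M3−M2)/(6·2)=68/213, b=Δ2−h2·(2M2+M3)/6=-95/213
t_q=5/2 → seg 1, τ=3/2; S=-3+31/213·τ+122/71·τ²+-86/213·τ³=-79/284

  seg 0: a=-2 b=-335/213 c=0 d=122/213
  seg 1: a=-3 b=31/213 c=122/71 d=-86/213
  seg 2: a=2 b=-95/213 c=-136/71 d=68/213
S(5/2) = -79/284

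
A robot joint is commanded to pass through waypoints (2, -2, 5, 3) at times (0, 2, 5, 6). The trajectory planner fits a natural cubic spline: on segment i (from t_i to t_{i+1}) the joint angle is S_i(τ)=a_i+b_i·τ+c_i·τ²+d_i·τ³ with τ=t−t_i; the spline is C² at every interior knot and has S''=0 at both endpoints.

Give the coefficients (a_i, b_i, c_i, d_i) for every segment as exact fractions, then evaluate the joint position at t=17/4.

Δ: Δ0=-2, Δ1=7/3, Δ2=-2
row 1: diag=10, rhs=26; c'=3/10, d'=13/5
row 2: denom=8−3·3/10=71/10; d'=(-26−3·13/5)/(71/10)=-338/71
back: M2=-338/71
back: M1=13/5−3/10·-338/71=286/71
M: M0=0, M1=286/71, M2=-338/71, M3=0
seg 0: a=2, c=M0/2=0, d=(M1−M0)/(6·2)=143/426, b=Δ0−h0·(2M0+M1)/6=-712/213
seg 1: a=-2, c=M1/2=143/71, d=(M2−M1)/(6·3)=-104/213, b=Δ1−h1·(2M1+M2)/6=146/213
seg 2: a=5, c=M2/2=-169/71, d=(M3−M2)/(6·1)=169/213, b=Δ2−h2·(2M2+M3)/6=-88/213
t_q=17/4 → seg 1, τ=9/4; S=-2+146/213·τ+143/71·τ²+-104/213·τ³=4745/1136

  seg 0: a=2 b=-712/213 c=0 d=143/426
  seg 1: a=-2 b=146/213 c=143/71 d=-104/213
  seg 2: a=5 b=-88/213 c=-169/71 d=169/213
S(17/4) = 4745/1136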